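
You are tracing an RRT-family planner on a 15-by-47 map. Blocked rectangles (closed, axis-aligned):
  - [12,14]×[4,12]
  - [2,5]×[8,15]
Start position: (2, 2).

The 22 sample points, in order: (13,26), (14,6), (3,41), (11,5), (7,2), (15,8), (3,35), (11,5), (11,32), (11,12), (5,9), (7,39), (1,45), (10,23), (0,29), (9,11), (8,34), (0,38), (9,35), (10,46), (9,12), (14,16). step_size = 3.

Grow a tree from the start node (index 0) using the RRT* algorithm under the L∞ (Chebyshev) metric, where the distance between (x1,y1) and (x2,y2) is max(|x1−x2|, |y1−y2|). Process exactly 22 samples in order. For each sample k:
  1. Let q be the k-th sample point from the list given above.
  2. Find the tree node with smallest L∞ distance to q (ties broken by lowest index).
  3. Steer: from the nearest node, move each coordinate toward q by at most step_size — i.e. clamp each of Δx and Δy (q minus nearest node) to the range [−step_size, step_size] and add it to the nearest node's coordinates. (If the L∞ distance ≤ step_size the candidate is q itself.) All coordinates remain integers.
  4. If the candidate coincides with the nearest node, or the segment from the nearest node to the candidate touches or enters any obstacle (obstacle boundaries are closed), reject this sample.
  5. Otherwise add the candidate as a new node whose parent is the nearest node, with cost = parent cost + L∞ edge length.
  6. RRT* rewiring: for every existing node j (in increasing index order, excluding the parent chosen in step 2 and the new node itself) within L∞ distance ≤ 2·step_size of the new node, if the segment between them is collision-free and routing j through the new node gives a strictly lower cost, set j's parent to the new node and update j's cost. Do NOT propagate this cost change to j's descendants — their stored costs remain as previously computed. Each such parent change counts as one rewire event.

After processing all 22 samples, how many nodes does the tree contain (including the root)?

1. q=(13,26) nearest=0 d=24 new=(5,5) → add node 1 parent=0 cost=3
2. q=(14,6) nearest=1 d=9 new=(8,6) → add node 2 parent=1 cost=6
3. q=(3,41) nearest=2 d=35 new=(5,9) → blocked by [2,5]×[8,15], reject
4. q=(11,5) nearest=2 d=3 new=(11,5) → add node 3 parent=2 cost=9
5. q=(7,2) nearest=1 d=3 new=(7,2) → add node 4 parent=1 cost=6
6. q=(15,8) nearest=3 d=4 new=(14,8) → blocked by [12,14]×[4,12], reject
7. q=(3,35) nearest=2 d=29 new=(5,9) → blocked by [2,5]×[8,15], reject
8. q=(11,5) nearest=3 d=0 → coincident, reject
9. q=(11,32) nearest=2 d=26 new=(11,9) → add node 5 parent=2 cost=9
10. q=(11,12) nearest=5 d=3 new=(11,12) → add node 6 parent=5 cost=12
11. q=(5,9) nearest=2 d=3 new=(5,9) → blocked by [2,5]×[8,15], reject
12. q=(7,39) nearest=6 d=27 new=(8,15) → add node 7 parent=6 cost=15
13. q=(1,45) nearest=7 d=30 new=(5,18) → add node 8 parent=7 cost=18
14. q=(10,23) nearest=8 d=5 new=(8,21) → add node 9 parent=8 cost=21
15. q=(0,29) nearest=9 d=8 new=(5,24) → add node 10 parent=9 cost=24
16. q=(9,11) nearest=5 d=2 new=(9,11) → add node 11 parent=5 cost=11
17. q=(8,34) nearest=10 d=10 new=(8,27) → add node 12 parent=10 cost=27
18. q=(0,38) nearest=12 d=11 new=(5,30) → add node 13 parent=12 cost=30
19. q=(9,35) nearest=13 d=5 new=(8,33) → add node 14 parent=13 cost=33
20. q=(10,46) nearest=14 d=13 new=(10,36) → add node 15 parent=14 cost=36
21. q=(9,12) nearest=11 d=1 new=(9,12) → add node 16 parent=11 cost=12
22. q=(14,16) nearest=6 d=4 new=(14,15) → add node 17 parent=6 cost=15

Node count: 18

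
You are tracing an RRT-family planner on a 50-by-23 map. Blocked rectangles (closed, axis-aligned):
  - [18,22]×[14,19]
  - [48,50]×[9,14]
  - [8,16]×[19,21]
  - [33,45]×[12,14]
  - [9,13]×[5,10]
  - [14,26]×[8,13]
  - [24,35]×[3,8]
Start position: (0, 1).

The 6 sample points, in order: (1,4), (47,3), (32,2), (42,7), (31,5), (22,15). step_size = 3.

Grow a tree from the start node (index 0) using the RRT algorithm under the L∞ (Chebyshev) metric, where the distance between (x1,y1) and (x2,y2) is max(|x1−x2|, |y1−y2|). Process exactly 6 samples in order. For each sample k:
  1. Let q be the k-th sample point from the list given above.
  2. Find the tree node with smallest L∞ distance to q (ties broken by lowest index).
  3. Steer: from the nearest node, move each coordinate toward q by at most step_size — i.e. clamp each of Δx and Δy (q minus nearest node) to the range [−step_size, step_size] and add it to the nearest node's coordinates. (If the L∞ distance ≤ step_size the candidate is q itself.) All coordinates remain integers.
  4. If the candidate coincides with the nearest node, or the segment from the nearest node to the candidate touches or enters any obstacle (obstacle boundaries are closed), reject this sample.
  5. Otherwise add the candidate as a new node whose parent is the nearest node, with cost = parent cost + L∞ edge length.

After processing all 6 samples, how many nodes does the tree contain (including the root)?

Node count: 4

1. q=(1,4) nearest=0 d=3 new=(1,4) → add node 1 parent=0 cost=3
2. q=(47,3) nearest=1 d=46 new=(4,3) → add node 2 parent=1 cost=6
3. q=(32,2) nearest=2 d=28 new=(7,2) → add node 3 parent=2 cost=9
4. q=(42,7) nearest=3 d=35 new=(10,5) → blocked by [9,13]×[5,10], reject
5. q=(31,5) nearest=3 d=24 new=(10,5) → blocked by [9,13]×[5,10], reject
6. q=(22,15) nearest=3 d=15 new=(10,5) → blocked by [9,13]×[5,10], reject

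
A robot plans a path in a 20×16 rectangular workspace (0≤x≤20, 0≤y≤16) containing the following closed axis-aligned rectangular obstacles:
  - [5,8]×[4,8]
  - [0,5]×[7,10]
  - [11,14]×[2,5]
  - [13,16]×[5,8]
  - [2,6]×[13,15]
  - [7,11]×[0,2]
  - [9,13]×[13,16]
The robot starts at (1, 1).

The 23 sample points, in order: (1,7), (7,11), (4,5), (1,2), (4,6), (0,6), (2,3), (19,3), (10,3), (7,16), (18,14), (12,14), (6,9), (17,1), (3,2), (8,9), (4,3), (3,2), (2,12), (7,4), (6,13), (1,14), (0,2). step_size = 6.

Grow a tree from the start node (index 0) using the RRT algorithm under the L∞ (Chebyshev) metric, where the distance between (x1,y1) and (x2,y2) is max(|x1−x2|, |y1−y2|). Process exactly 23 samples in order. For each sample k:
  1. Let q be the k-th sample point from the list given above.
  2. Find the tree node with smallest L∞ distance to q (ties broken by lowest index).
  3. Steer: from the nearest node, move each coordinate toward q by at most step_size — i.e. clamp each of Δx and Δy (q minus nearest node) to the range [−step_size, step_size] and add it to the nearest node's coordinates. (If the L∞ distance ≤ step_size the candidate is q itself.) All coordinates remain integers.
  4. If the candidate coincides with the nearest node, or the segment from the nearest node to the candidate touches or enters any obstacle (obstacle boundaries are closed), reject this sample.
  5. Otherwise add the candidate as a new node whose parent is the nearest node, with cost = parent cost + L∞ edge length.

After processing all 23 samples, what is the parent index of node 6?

Parent of node 6: 5

1. q=(1,7) nearest=0 d=6 new=(1,7) → blocked by [0,5]×[7,10], reject
2. q=(7,11) nearest=0 d=10 new=(7,7) → blocked by [5,8]×[4,8], reject
3. q=(4,5) nearest=0 d=4 new=(4,5) → add node 1 parent=0 cost=4
4. q=(1,2) nearest=0 d=1 new=(1,2) → add node 2 parent=0 cost=1
5. q=(4,6) nearest=1 d=1 new=(4,6) → add node 3 parent=1 cost=5
6. q=(0,6) nearest=1 d=4 new=(0,6) → add node 4 parent=1 cost=8
7. q=(2,3) nearest=2 d=1 new=(2,3) → add node 5 parent=2 cost=2
8. q=(19,3) nearest=1 d=15 new=(10,3) → blocked by [5,8]×[4,8], reject
9. q=(10,3) nearest=1 d=6 new=(10,3) → blocked by [5,8]×[4,8], reject
10. q=(7,16) nearest=3 d=10 new=(7,12) → blocked by [5,8]×[4,8], reject
11. q=(18,14) nearest=1 d=14 new=(10,11) → blocked by [5,8]×[4,8], reject
12. q=(12,14) nearest=3 d=8 new=(10,12) → blocked by [5,8]×[4,8], reject
13. q=(6,9) nearest=3 d=3 new=(6,9) → blocked by [5,8]×[4,8], reject
14. q=(17,1) nearest=1 d=13 new=(10,1) → blocked by [5,8]×[4,8], reject
15. q=(3,2) nearest=5 d=1 new=(3,2) → add node 6 parent=5 cost=3
16. q=(8,9) nearest=1 d=4 new=(8,9) → blocked by [5,8]×[4,8], reject
17. q=(4,3) nearest=6 d=1 new=(4,3) → add node 7 parent=6 cost=4
18. q=(3,2) nearest=6 d=0 → coincident, reject
19. q=(2,12) nearest=3 d=6 new=(2,12) → blocked by [0,5]×[7,10], reject
20. q=(7,4) nearest=1 d=3 new=(7,4) → blocked by [5,8]×[4,8], reject
21. q=(6,13) nearest=3 d=7 new=(6,12) → blocked by [0,5]×[7,10], reject
22. q=(1,14) nearest=3 d=8 new=(1,12) → blocked by [0,5]×[7,10], reject
23. q=(0,2) nearest=0 d=1 new=(0,2) → add node 8 parent=0 cost=1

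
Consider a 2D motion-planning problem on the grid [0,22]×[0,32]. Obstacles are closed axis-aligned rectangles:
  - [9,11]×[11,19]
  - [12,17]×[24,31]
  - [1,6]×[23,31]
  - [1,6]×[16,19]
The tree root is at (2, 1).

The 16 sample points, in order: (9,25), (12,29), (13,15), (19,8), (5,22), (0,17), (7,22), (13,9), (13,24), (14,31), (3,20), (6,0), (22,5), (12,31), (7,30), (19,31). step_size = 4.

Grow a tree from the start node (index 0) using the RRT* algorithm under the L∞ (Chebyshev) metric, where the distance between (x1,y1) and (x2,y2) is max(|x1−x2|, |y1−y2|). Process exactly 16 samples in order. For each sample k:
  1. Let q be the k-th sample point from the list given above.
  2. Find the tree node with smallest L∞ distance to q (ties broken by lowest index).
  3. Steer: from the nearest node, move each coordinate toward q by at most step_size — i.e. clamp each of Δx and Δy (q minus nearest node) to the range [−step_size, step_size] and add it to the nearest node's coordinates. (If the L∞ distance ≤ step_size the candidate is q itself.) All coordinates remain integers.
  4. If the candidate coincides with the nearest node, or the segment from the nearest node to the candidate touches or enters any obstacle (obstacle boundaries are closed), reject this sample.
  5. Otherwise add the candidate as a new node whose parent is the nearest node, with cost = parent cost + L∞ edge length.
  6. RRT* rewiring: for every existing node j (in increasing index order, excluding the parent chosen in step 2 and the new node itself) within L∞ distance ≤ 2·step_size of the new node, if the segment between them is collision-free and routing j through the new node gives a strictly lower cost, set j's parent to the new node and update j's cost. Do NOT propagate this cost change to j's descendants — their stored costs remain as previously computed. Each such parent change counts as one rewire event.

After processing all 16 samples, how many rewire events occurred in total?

Rewire events: 1

1. q=(9,25) nearest=0 d=24 new=(6,5) → add node 1 parent=0 cost=4
2. q=(12,29) nearest=1 d=24 new=(10,9) → add node 2 parent=1 cost=8
3. q=(13,15) nearest=2 d=6 new=(13,13) → add node 3 parent=2 cost=12
4. q=(19,8) nearest=3 d=6 new=(17,9) → add node 4 parent=3 cost=16
5. q=(5,22) nearest=3 d=9 new=(9,17) → blocked by [9,11]×[11,19], reject
6. q=(0,17) nearest=2 d=10 new=(6,13) → add node 5 parent=2 cost=12
7. q=(7,22) nearest=3 d=9 new=(9,17) → blocked by [9,11]×[11,19], reject
8. q=(13,9) nearest=2 d=3 new=(13,9) → add node 6 parent=2 cost=11; rewire 4→6 (15<16)
9. q=(13,24) nearest=3 d=11 new=(13,17) → add node 7 parent=3 cost=16
10. q=(14,31) nearest=7 d=14 new=(14,21) → add node 8 parent=7 cost=20
11. q=(3,20) nearest=5 d=7 new=(3,17) → blocked by [1,6]×[16,19], reject
12. q=(6,0) nearest=0 d=4 new=(6,0) → add node 9 parent=0 cost=4
13. q=(22,5) nearest=4 d=5 new=(21,5) → add node 10 parent=4 cost=19
14. q=(12,31) nearest=8 d=10 new=(12,25) → blocked by [12,17]×[24,31], reject
15. q=(7,30) nearest=8 d=9 new=(10,25) → add node 11 parent=8 cost=24
16. q=(19,31) nearest=11 d=9 new=(14,29) → blocked by [12,17]×[24,31], reject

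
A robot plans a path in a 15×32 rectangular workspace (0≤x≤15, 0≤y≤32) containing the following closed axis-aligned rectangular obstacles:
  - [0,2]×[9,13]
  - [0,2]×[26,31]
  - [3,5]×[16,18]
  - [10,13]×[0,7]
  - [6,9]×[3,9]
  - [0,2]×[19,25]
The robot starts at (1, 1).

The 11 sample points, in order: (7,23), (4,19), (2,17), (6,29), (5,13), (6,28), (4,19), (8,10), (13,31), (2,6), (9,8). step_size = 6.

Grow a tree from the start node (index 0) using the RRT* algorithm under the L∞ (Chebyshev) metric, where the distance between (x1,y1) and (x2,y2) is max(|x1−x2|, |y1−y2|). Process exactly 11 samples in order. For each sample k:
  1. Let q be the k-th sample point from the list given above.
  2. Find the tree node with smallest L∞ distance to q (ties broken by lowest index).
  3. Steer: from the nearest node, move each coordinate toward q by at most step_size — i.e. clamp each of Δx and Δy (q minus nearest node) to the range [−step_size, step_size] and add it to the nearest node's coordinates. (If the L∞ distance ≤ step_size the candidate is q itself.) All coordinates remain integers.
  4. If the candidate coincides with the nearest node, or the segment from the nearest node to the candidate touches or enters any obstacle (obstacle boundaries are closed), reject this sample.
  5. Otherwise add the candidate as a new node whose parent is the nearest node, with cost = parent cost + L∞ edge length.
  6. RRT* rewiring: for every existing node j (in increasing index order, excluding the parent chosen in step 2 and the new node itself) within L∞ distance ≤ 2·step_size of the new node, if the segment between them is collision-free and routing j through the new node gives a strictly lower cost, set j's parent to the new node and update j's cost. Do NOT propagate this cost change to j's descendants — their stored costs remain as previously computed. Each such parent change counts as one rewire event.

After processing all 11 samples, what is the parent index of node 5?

1. q=(7,23) nearest=0 d=22 new=(7,7) → blocked by [6,9]×[3,9], reject
2. q=(4,19) nearest=0 d=18 new=(4,7) → add node 1 parent=0 cost=6
3. q=(2,17) nearest=1 d=10 new=(2,13) → blocked by [0,2]×[9,13], reject
4. q=(6,29) nearest=1 d=22 new=(6,13) → add node 2 parent=1 cost=12
5. q=(5,13) nearest=2 d=1 new=(5,13) → add node 3 parent=2 cost=13
6. q=(6,28) nearest=2 d=15 new=(6,19) → add node 4 parent=2 cost=18
7. q=(4,19) nearest=4 d=2 new=(4,19) → add node 5 parent=4 cost=20
8. q=(8,10) nearest=2 d=3 new=(8,10) → add node 6 parent=2 cost=15
9. q=(13,31) nearest=4 d=12 new=(12,25) → add node 7 parent=4 cost=24
10. q=(2,6) nearest=1 d=2 new=(2,6) → add node 8 parent=1 cost=8
11. q=(9,8) nearest=6 d=2 new=(9,8) → blocked by [6,9]×[3,9], reject

Parent of node 5: 4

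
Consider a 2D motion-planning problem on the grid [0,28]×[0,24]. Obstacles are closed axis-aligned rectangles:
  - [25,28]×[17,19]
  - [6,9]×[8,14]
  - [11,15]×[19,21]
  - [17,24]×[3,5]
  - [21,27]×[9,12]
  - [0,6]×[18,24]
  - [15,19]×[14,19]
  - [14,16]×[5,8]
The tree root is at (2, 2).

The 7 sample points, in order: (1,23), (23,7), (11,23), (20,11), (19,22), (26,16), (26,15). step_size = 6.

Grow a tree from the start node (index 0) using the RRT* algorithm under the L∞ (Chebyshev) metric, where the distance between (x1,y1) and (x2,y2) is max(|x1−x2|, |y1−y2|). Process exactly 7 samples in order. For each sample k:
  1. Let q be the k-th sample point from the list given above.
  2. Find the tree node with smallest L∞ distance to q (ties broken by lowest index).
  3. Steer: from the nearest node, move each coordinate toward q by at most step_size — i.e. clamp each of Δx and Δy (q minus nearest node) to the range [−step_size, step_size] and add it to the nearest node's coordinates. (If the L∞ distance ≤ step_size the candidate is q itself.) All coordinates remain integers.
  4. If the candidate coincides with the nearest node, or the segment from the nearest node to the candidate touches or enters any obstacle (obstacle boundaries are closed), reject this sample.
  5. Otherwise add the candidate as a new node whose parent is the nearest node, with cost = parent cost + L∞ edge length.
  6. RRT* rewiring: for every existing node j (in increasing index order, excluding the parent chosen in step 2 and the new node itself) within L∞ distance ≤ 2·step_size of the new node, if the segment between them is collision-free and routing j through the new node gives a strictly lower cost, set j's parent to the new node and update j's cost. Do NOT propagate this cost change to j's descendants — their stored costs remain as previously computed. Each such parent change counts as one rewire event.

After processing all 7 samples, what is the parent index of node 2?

1. q=(1,23) nearest=0 d=21 new=(1,8) → add node 1 parent=0 cost=6
2. q=(23,7) nearest=0 d=21 new=(8,7) → add node 2 parent=0 cost=6
3. q=(11,23) nearest=1 d=15 new=(7,14) → blocked by [6,9]×[8,14], reject
4. q=(20,11) nearest=2 d=12 new=(14,11) → add node 3 parent=2 cost=12
5. q=(19,22) nearest=3 d=11 new=(19,17) → blocked by [15,19]×[14,19], reject
6. q=(26,16) nearest=3 d=12 new=(20,16) → blocked by [15,19]×[14,19], reject
7. q=(26,15) nearest=3 d=12 new=(20,15) → blocked by [15,19]×[14,19], reject

Parent of node 2: 0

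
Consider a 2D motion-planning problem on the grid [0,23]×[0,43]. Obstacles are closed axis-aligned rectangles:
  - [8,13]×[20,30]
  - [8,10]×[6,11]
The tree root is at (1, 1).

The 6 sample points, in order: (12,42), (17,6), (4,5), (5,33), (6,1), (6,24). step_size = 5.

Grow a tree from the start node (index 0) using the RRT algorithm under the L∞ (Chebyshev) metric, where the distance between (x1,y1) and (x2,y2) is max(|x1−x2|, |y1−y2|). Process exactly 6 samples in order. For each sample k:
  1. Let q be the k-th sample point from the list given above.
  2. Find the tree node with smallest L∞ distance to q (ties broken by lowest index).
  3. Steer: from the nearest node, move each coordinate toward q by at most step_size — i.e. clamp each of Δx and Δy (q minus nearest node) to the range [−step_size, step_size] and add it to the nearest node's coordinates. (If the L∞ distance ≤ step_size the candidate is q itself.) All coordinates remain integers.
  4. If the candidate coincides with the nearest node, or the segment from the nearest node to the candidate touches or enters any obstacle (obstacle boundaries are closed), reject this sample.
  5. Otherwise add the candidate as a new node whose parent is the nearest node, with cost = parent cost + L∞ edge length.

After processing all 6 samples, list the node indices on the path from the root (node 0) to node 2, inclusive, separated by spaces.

Path: 0 1 2

1. q=(12,42) nearest=0 d=41 new=(6,6) → add node 1 parent=0 cost=5
2. q=(17,6) nearest=1 d=11 new=(11,6) → blocked by [8,10]×[6,11], reject
3. q=(4,5) nearest=1 d=2 new=(4,5) → add node 2 parent=1 cost=7
4. q=(5,33) nearest=1 d=27 new=(5,11) → add node 3 parent=1 cost=10
5. q=(6,1) nearest=2 d=4 new=(6,1) → add node 4 parent=2 cost=11
6. q=(6,24) nearest=3 d=13 new=(6,16) → add node 5 parent=3 cost=15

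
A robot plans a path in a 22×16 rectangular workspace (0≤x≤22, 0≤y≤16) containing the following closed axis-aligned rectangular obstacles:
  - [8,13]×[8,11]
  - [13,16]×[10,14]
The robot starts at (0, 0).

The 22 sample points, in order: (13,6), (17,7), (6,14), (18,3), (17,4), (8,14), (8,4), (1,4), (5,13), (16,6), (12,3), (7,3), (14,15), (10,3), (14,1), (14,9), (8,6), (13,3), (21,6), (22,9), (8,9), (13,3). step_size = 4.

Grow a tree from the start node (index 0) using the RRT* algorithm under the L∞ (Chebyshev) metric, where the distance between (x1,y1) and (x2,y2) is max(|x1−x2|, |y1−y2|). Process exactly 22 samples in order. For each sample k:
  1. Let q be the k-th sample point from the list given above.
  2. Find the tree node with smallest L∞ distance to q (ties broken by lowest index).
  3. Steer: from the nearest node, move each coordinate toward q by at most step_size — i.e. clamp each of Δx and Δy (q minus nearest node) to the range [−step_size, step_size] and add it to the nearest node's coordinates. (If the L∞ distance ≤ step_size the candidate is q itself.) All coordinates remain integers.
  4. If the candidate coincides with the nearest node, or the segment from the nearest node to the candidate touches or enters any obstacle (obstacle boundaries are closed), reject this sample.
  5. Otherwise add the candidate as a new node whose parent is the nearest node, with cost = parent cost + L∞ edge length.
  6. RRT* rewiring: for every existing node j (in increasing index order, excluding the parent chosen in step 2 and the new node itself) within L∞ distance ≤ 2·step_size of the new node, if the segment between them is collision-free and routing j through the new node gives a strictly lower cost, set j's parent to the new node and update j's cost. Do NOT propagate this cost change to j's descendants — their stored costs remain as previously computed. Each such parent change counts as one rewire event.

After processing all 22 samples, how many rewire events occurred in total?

1. q=(13,6) nearest=0 d=13 new=(4,4) → add node 1 parent=0 cost=4
2. q=(17,7) nearest=1 d=13 new=(8,7) → add node 2 parent=1 cost=8
3. q=(6,14) nearest=2 d=7 new=(6,11) → add node 3 parent=2 cost=12
4. q=(18,3) nearest=2 d=10 new=(12,3) → add node 4 parent=2 cost=12
5. q=(17,4) nearest=4 d=5 new=(16,4) → add node 5 parent=4 cost=16
6. q=(8,14) nearest=3 d=3 new=(8,14) → add node 6 parent=3 cost=15
7. q=(8,4) nearest=2 d=3 new=(8,4) → add node 7 parent=2 cost=11
8. q=(1,4) nearest=1 d=3 new=(1,4) → add node 8 parent=1 cost=7
9. q=(5,13) nearest=3 d=2 new=(5,13) → add node 9 parent=3 cost=14
10. q=(16,6) nearest=5 d=2 new=(16,6) → add node 10 parent=5 cost=18
11. q=(12,3) nearest=4 d=0 → coincident, reject
12. q=(7,3) nearest=7 d=1 new=(7,3) → add node 11 parent=7 cost=12
13. q=(14,15) nearest=6 d=6 new=(12,15) → add node 12 parent=6 cost=19
14. q=(10,3) nearest=4 d=2 new=(10,3) → add node 13 parent=4 cost=14
15. q=(14,1) nearest=4 d=2 new=(14,1) → add node 14 parent=4 cost=14
16. q=(14,9) nearest=10 d=3 new=(14,9) → add node 15 parent=10 cost=21
17. q=(8,6) nearest=2 d=1 new=(8,6) → add node 16 parent=2 cost=9; rewire 10→16 (17<18); rewire 13→16 (12<14)
18. q=(13,3) nearest=4 d=1 new=(13,3) → add node 17 parent=4 cost=13; rewire 10→17 (16<17); rewire 15→17 (19<21)
19. q=(21,6) nearest=5 d=5 new=(20,6) → add node 18 parent=5 cost=20
20. q=(22,9) nearest=18 d=3 new=(22,9) → add node 19 parent=18 cost=23
21. q=(8,9) nearest=2 d=2 new=(8,9) → blocked by [8,13]×[8,11], reject
22. q=(13,3) nearest=17 d=0 → coincident, reject

Rewire events: 4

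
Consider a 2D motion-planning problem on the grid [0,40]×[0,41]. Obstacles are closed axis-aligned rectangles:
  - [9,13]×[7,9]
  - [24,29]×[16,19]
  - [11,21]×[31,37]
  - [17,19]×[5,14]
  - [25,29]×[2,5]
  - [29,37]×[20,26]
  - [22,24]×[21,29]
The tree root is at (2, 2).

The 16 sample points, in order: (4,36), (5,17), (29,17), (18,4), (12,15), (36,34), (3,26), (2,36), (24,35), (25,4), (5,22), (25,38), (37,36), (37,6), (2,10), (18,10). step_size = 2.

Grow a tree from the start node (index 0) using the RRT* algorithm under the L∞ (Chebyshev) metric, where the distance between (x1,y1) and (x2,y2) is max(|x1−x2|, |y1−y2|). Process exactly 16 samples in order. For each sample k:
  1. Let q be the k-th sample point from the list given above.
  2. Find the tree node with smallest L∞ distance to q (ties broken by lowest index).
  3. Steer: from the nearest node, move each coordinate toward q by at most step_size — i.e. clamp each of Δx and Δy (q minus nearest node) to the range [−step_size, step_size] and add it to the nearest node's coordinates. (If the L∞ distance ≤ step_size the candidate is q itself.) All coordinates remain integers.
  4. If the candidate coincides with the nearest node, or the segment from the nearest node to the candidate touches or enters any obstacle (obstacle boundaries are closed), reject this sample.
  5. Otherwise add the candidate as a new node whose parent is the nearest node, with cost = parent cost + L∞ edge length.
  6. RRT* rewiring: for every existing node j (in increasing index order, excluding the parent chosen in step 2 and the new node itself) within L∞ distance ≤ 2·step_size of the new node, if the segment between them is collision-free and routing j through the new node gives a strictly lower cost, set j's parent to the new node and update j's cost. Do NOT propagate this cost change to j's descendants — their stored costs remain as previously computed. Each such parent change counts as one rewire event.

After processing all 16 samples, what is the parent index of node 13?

Parent of node 13: 6

1. q=(4,36) nearest=0 d=34 new=(4,4) → add node 1 parent=0 cost=2
2. q=(5,17) nearest=1 d=13 new=(5,6) → add node 2 parent=1 cost=4
3. q=(29,17) nearest=2 d=24 new=(7,8) → add node 3 parent=2 cost=6
4. q=(18,4) nearest=3 d=11 new=(9,6) → add node 4 parent=3 cost=8
5. q=(12,15) nearest=3 d=7 new=(9,10) → add node 5 parent=3 cost=8
6. q=(36,34) nearest=5 d=27 new=(11,12) → add node 6 parent=5 cost=10
7. q=(3,26) nearest=6 d=14 new=(9,14) → add node 7 parent=6 cost=12
8. q=(2,36) nearest=7 d=22 new=(7,16) → add node 8 parent=7 cost=14
9. q=(24,35) nearest=8 d=19 new=(9,18) → add node 9 parent=8 cost=16
10. q=(25,4) nearest=6 d=14 new=(13,10) → add node 10 parent=6 cost=12
11. q=(5,22) nearest=9 d=4 new=(7,20) → add node 11 parent=9 cost=18
12. q=(25,38) nearest=11 d=18 new=(9,22) → add node 12 parent=11 cost=20
13. q=(37,36) nearest=6 d=26 new=(13,14) → add node 13 parent=6 cost=12
14. q=(37,6) nearest=10 d=24 new=(15,8) → add node 14 parent=10 cost=14
15. q=(2,10) nearest=2 d=4 new=(3,8) → add node 15 parent=2 cost=6
16. q=(18,10) nearest=14 d=3 new=(17,10) → blocked by [17,19]×[5,14], reject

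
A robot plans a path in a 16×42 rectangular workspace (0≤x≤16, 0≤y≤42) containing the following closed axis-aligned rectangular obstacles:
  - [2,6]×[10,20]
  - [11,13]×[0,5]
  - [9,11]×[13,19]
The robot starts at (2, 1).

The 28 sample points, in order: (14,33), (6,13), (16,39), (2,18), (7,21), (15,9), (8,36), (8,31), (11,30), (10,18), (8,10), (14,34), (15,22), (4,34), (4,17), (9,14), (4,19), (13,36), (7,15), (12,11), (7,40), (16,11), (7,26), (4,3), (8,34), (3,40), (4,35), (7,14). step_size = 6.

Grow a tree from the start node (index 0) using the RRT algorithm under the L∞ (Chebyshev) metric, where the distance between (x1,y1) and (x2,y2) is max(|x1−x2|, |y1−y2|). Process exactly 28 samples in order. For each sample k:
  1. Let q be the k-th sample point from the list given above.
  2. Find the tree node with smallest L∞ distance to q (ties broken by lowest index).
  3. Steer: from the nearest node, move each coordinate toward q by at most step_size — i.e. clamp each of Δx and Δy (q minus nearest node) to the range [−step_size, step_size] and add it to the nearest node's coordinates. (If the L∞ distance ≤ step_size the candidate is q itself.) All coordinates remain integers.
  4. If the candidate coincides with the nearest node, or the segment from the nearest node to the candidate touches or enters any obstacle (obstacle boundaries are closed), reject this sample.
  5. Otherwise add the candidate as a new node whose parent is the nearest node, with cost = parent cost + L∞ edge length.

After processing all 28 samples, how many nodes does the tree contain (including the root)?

Node count: 19

1. q=(14,33) nearest=0 d=32 new=(8,7) → add node 1 parent=0 cost=6
2. q=(6,13) nearest=1 d=6 new=(6,13) → blocked by [2,6]×[10,20], reject
3. q=(16,39) nearest=1 d=32 new=(14,13) → add node 2 parent=1 cost=12
4. q=(2,18) nearest=1 d=11 new=(2,13) → blocked by [2,6]×[10,20], reject
5. q=(7,21) nearest=2 d=8 new=(8,19) → blocked by [9,11]×[13,19], reject
6. q=(15,9) nearest=2 d=4 new=(15,9) → add node 3 parent=2 cost=16
7. q=(8,36) nearest=2 d=23 new=(8,19) → blocked by [9,11]×[13,19], reject
8. q=(8,31) nearest=2 d=18 new=(8,19) → blocked by [9,11]×[13,19], reject
9. q=(11,30) nearest=2 d=17 new=(11,19) → blocked by [9,11]×[13,19], reject
10. q=(10,18) nearest=2 d=5 new=(10,18) → blocked by [9,11]×[13,19], reject
11. q=(8,10) nearest=1 d=3 new=(8,10) → add node 4 parent=1 cost=9
12. q=(14,34) nearest=2 d=21 new=(14,19) → add node 5 parent=2 cost=18
13. q=(15,22) nearest=5 d=3 new=(15,22) → add node 6 parent=5 cost=21
14. q=(4,34) nearest=6 d=12 new=(9,28) → add node 7 parent=6 cost=27
15. q=(4,17) nearest=4 d=7 new=(4,16) → blocked by [2,6]×[10,20], reject
16. q=(9,14) nearest=4 d=4 new=(9,14) → blocked by [9,11]×[13,19], reject
17. q=(4,19) nearest=4 d=9 new=(4,16) → blocked by [2,6]×[10,20], reject
18. q=(13,36) nearest=7 d=8 new=(13,34) → add node 8 parent=7 cost=33
19. q=(7,15) nearest=4 d=5 new=(7,15) → add node 9 parent=4 cost=14
20. q=(12,11) nearest=2 d=2 new=(12,11) → add node 10 parent=2 cost=14
21. q=(7,40) nearest=8 d=6 new=(7,40) → add node 11 parent=8 cost=39
22. q=(16,11) nearest=2 d=2 new=(16,11) → add node 12 parent=2 cost=14
23. q=(7,26) nearest=7 d=2 new=(7,26) → add node 13 parent=7 cost=29
24. q=(4,3) nearest=0 d=2 new=(4,3) → add node 14 parent=0 cost=2
25. q=(8,34) nearest=8 d=5 new=(8,34) → add node 15 parent=8 cost=38
26. q=(3,40) nearest=11 d=4 new=(3,40) → add node 16 parent=11 cost=43
27. q=(4,35) nearest=15 d=4 new=(4,35) → add node 17 parent=15 cost=42
28. q=(7,14) nearest=9 d=1 new=(7,14) → add node 18 parent=9 cost=15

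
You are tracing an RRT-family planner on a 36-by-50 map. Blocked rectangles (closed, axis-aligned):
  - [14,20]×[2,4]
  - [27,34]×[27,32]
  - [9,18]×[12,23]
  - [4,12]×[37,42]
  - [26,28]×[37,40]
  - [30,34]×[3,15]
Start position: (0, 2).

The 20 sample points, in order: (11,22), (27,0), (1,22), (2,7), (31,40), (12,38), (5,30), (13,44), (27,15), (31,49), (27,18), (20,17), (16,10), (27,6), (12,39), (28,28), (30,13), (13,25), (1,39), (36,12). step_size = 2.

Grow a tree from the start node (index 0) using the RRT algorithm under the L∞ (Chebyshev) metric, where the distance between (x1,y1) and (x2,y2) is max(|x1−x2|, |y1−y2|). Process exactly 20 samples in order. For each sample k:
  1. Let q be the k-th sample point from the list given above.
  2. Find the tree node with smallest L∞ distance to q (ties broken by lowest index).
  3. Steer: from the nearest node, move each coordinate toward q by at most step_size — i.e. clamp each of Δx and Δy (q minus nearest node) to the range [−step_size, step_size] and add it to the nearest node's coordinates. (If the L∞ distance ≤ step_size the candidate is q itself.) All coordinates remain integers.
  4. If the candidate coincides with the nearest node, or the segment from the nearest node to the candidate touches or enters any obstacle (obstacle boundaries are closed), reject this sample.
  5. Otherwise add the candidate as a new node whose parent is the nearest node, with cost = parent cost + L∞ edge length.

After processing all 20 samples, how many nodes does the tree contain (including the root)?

1. q=(11,22) nearest=0 d=20 new=(2,4) → add node 1 parent=0 cost=2
2. q=(27,0) nearest=1 d=25 new=(4,2) → add node 2 parent=1 cost=4
3. q=(1,22) nearest=1 d=18 new=(1,6) → add node 3 parent=1 cost=4
4. q=(2,7) nearest=3 d=1 new=(2,7) → add node 4 parent=3 cost=5
5. q=(31,40) nearest=4 d=33 new=(4,9) → add node 5 parent=4 cost=7
6. q=(12,38) nearest=5 d=29 new=(6,11) → add node 6 parent=5 cost=9
7. q=(5,30) nearest=6 d=19 new=(5,13) → add node 7 parent=6 cost=11
8. q=(13,44) nearest=7 d=31 new=(7,15) → add node 8 parent=7 cost=13
9. q=(27,15) nearest=8 d=20 new=(9,15) → blocked by [9,18]×[12,23], reject
10. q=(31,49) nearest=8 d=34 new=(9,17) → blocked by [9,18]×[12,23], reject
11. q=(27,18) nearest=8 d=20 new=(9,17) → blocked by [9,18]×[12,23], reject
12. q=(20,17) nearest=8 d=13 new=(9,17) → blocked by [9,18]×[12,23], reject
13. q=(16,10) nearest=8 d=9 new=(9,13) → blocked by [9,18]×[12,23], reject
14. q=(27,6) nearest=8 d=20 new=(9,13) → blocked by [9,18]×[12,23], reject
15. q=(12,39) nearest=8 d=24 new=(9,17) → blocked by [9,18]×[12,23], reject
16. q=(28,28) nearest=8 d=21 new=(9,17) → blocked by [9,18]×[12,23], reject
17. q=(30,13) nearest=8 d=23 new=(9,13) → blocked by [9,18]×[12,23], reject
18. q=(13,25) nearest=8 d=10 new=(9,17) → blocked by [9,18]×[12,23], reject
19. q=(1,39) nearest=8 d=24 new=(5,17) → add node 9 parent=8 cost=15
20. q=(36,12) nearest=8 d=29 new=(9,13) → blocked by [9,18]×[12,23], reject

Node count: 10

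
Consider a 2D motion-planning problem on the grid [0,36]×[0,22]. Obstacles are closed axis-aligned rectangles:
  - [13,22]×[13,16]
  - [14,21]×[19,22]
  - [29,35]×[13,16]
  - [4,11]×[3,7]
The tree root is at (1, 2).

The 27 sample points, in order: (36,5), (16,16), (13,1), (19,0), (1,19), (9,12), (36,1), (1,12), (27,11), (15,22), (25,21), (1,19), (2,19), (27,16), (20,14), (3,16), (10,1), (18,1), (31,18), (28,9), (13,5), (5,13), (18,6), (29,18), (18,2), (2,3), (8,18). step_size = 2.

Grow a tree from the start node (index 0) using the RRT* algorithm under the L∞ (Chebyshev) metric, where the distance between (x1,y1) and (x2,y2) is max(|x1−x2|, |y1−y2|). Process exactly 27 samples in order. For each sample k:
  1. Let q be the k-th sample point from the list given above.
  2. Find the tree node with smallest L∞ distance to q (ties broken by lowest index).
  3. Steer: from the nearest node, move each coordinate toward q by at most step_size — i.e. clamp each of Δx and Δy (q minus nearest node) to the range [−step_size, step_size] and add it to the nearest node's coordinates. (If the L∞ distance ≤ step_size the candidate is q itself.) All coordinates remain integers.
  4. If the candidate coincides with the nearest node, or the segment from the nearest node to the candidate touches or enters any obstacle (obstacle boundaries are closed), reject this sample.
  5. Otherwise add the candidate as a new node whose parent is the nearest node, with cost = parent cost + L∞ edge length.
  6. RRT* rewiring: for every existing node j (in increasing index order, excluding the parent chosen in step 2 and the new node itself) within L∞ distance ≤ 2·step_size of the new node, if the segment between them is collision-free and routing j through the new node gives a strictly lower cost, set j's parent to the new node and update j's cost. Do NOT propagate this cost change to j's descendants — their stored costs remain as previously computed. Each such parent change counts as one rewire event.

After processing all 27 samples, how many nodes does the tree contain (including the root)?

1. q=(36,5) nearest=0 d=35 new=(3,4) → add node 1 parent=0 cost=2
2. q=(16,16) nearest=1 d=13 new=(5,6) → blocked by [4,11]×[3,7], reject
3. q=(13,1) nearest=1 d=10 new=(5,2) → blocked by [4,11]×[3,7], reject
4. q=(19,0) nearest=1 d=16 new=(5,2) → blocked by [4,11]×[3,7], reject
5. q=(1,19) nearest=1 d=15 new=(1,6) → add node 2 parent=1 cost=4
6. q=(9,12) nearest=1 d=8 new=(5,6) → blocked by [4,11]×[3,7], reject
7. q=(36,1) nearest=1 d=33 new=(5,2) → blocked by [4,11]×[3,7], reject
8. q=(1,12) nearest=2 d=6 new=(1,8) → add node 3 parent=2 cost=6
9. q=(27,11) nearest=1 d=24 new=(5,6) → blocked by [4,11]×[3,7], reject
10. q=(15,22) nearest=3 d=14 new=(3,10) → add node 4 parent=3 cost=8
11. q=(25,21) nearest=1 d=22 new=(5,6) → blocked by [4,11]×[3,7], reject
12. q=(1,19) nearest=4 d=9 new=(1,12) → add node 5 parent=4 cost=10
13. q=(2,19) nearest=5 d=7 new=(2,14) → add node 6 parent=5 cost=12
14. q=(27,16) nearest=1 d=24 new=(5,6) → blocked by [4,11]×[3,7], reject
15. q=(20,14) nearest=1 d=17 new=(5,6) → blocked by [4,11]×[3,7], reject
16. q=(3,16) nearest=6 d=2 new=(3,16) → add node 7 parent=6 cost=14
17. q=(10,1) nearest=1 d=7 new=(5,2) → blocked by [4,11]×[3,7], reject
18. q=(18,1) nearest=1 d=15 new=(5,2) → blocked by [4,11]×[3,7], reject
19. q=(31,18) nearest=1 d=28 new=(5,6) → blocked by [4,11]×[3,7], reject
20. q=(28,9) nearest=1 d=25 new=(5,6) → blocked by [4,11]×[3,7], reject
21. q=(13,5) nearest=1 d=10 new=(5,5) → blocked by [4,11]×[3,7], reject
22. q=(5,13) nearest=4 d=3 new=(5,12) → add node 8 parent=4 cost=10
23. q=(18,6) nearest=8 d=13 new=(7,10) → add node 9 parent=8 cost=12
24. q=(29,18) nearest=9 d=22 new=(9,12) → add node 10 parent=9 cost=14
25. q=(18,2) nearest=10 d=10 new=(11,10) → add node 11 parent=10 cost=16
26. q=(2,3) nearest=0 d=1 new=(2,3) → add node 12 parent=0 cost=1
27. q=(8,18) nearest=7 d=5 new=(5,18) → add node 13 parent=7 cost=16

Node count: 14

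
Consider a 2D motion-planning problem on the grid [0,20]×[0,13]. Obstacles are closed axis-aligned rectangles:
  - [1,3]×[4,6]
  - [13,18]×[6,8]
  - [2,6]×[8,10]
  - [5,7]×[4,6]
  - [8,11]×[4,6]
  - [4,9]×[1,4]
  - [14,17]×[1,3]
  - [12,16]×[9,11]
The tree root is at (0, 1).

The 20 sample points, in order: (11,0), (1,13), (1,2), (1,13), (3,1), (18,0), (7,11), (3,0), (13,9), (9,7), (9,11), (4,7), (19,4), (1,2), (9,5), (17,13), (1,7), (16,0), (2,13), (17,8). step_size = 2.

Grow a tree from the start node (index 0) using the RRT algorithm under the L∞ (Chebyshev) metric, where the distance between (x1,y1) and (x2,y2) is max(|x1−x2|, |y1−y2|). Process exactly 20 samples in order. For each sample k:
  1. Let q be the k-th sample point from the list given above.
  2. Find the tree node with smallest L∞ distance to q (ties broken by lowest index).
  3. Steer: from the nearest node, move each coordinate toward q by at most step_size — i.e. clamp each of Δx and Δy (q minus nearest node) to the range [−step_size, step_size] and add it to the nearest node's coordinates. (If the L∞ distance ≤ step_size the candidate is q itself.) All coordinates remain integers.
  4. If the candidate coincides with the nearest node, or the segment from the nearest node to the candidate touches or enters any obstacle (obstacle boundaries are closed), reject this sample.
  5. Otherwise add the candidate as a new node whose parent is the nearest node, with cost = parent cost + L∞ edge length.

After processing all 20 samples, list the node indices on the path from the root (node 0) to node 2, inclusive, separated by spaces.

1. q=(11,0) nearest=0 d=11 new=(2,0) → add node 1 parent=0 cost=2
2. q=(1,13) nearest=0 d=12 new=(1,3) → add node 2 parent=0 cost=2
3. q=(1,2) nearest=0 d=1 new=(1,2) → add node 3 parent=0 cost=1
4. q=(1,13) nearest=2 d=10 new=(1,5) → blocked by [1,3]×[4,6], reject
5. q=(3,1) nearest=1 d=1 new=(3,1) → add node 4 parent=1 cost=3
6. q=(18,0) nearest=4 d=15 new=(5,0) → add node 5 parent=4 cost=5
7. q=(7,11) nearest=2 d=8 new=(3,5) → blocked by [1,3]×[4,6], reject
8. q=(3,0) nearest=1 d=1 new=(3,0) → add node 6 parent=1 cost=3
9. q=(13,9) nearest=5 d=9 new=(7,2) → blocked by [4,9]×[1,4], reject
10. q=(9,7) nearest=4 d=6 new=(5,3) → blocked by [4,9]×[1,4], reject
11. q=(9,11) nearest=2 d=8 new=(3,5) → blocked by [1,3]×[4,6], reject
12. q=(4,7) nearest=2 d=4 new=(3,5) → blocked by [1,3]×[4,6], reject
13. q=(19,4) nearest=5 d=14 new=(7,2) → blocked by [4,9]×[1,4], reject
14. q=(1,2) nearest=3 d=0 → coincident, reject
15. q=(9,5) nearest=5 d=5 new=(7,2) → blocked by [4,9]×[1,4], reject
16. q=(17,13) nearest=5 d=13 new=(7,2) → blocked by [4,9]×[1,4], reject
17. q=(1,7) nearest=2 d=4 new=(1,5) → blocked by [1,3]×[4,6], reject
18. q=(16,0) nearest=5 d=11 new=(7,0) → add node 7 parent=5 cost=7
19. q=(2,13) nearest=2 d=10 new=(2,5) → blocked by [1,3]×[4,6], reject
20. q=(17,8) nearest=7 d=10 new=(9,2) → blocked by [4,9]×[1,4], reject

Path: 0 2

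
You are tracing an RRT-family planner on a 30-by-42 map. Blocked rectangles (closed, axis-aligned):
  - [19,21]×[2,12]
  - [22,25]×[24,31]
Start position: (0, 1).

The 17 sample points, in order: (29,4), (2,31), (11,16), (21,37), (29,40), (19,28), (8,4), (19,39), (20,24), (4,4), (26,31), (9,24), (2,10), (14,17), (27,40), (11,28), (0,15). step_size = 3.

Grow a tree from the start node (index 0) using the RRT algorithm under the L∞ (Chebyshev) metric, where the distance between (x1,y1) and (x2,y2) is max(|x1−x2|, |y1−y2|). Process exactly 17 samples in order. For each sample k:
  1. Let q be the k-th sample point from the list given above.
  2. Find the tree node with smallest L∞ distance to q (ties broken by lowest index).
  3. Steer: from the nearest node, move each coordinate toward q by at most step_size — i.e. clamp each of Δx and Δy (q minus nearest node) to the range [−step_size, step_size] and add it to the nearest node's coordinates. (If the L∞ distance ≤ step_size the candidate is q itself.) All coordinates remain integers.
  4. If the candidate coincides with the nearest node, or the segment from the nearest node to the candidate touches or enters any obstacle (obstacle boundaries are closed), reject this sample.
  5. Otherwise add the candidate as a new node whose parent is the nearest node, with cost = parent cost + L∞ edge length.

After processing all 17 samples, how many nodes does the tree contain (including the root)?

1. q=(29,4) nearest=0 d=29 new=(3,4) → add node 1 parent=0 cost=3
2. q=(2,31) nearest=1 d=27 new=(2,7) → add node 2 parent=1 cost=6
3. q=(11,16) nearest=2 d=9 new=(5,10) → add node 3 parent=2 cost=9
4. q=(21,37) nearest=3 d=27 new=(8,13) → add node 4 parent=3 cost=12
5. q=(29,40) nearest=4 d=27 new=(11,16) → add node 5 parent=4 cost=15
6. q=(19,28) nearest=5 d=12 new=(14,19) → add node 6 parent=5 cost=18
7. q=(8,4) nearest=1 d=5 new=(6,4) → add node 7 parent=1 cost=6
8. q=(19,39) nearest=6 d=20 new=(17,22) → add node 8 parent=6 cost=21
9. q=(20,24) nearest=8 d=3 new=(20,24) → add node 9 parent=8 cost=24
10. q=(4,4) nearest=1 d=1 new=(4,4) → add node 10 parent=1 cost=4
11. q=(26,31) nearest=9 d=7 new=(23,27) → blocked by [22,25]×[24,31], reject
12. q=(9,24) nearest=6 d=5 new=(11,22) → add node 11 parent=6 cost=21
13. q=(2,10) nearest=2 d=3 new=(2,10) → add node 12 parent=2 cost=9
14. q=(14,17) nearest=6 d=2 new=(14,17) → add node 13 parent=6 cost=20
15. q=(27,40) nearest=9 d=16 new=(23,27) → blocked by [22,25]×[24,31], reject
16. q=(11,28) nearest=8 d=6 new=(14,25) → add node 14 parent=8 cost=24
17. q=(0,15) nearest=3 d=5 new=(2,13) → add node 15 parent=3 cost=12

Node count: 16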